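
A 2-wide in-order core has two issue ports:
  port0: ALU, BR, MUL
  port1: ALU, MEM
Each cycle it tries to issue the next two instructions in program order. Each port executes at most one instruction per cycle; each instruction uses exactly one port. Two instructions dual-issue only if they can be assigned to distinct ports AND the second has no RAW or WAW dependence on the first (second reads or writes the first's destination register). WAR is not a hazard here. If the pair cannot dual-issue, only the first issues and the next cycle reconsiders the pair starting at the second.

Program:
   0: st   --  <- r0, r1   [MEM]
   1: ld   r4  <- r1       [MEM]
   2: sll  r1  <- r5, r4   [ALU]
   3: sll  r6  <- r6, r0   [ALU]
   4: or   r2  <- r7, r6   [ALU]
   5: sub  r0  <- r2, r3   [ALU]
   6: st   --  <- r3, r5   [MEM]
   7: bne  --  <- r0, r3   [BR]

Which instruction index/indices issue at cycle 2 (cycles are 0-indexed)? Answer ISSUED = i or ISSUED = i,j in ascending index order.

  cy0 -> i0 (st.MEM) no-port MEM/MEM
  cy1 -> i1 (ld.MEM) RAW r4
  cy2 -> i2/i3 (sll.ALU+sll.ALU) 2-wide
  cy3 -> i4 (or.ALU) RAW r2
  cy4 -> i5/i6 (sub.ALU+st.MEM) 2-wide
  cy5 -> i7 (bne.BR) tail

ISSUED = 2,3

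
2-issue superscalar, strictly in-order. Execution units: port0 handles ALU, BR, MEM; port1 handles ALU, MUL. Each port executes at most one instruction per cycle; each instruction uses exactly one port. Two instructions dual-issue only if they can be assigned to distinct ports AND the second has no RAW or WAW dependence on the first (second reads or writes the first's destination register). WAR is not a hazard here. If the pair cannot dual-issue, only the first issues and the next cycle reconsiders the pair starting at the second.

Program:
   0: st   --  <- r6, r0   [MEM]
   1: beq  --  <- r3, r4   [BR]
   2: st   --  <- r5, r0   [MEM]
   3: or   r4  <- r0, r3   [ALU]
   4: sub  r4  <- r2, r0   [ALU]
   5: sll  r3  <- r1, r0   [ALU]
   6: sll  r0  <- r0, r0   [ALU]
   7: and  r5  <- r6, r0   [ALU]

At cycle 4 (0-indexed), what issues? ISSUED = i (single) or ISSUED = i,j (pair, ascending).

ISSUED = 6

[0] i0  st  -- no-port MEM/BR
[1] i1  beq  -- no-port BR/MEM
[2] i2&i3  st or  -- dual
[3] i4&i5  sub sll  -- dual
[4] i6  sll  -- RAW r0
[5] i7  and  -- tail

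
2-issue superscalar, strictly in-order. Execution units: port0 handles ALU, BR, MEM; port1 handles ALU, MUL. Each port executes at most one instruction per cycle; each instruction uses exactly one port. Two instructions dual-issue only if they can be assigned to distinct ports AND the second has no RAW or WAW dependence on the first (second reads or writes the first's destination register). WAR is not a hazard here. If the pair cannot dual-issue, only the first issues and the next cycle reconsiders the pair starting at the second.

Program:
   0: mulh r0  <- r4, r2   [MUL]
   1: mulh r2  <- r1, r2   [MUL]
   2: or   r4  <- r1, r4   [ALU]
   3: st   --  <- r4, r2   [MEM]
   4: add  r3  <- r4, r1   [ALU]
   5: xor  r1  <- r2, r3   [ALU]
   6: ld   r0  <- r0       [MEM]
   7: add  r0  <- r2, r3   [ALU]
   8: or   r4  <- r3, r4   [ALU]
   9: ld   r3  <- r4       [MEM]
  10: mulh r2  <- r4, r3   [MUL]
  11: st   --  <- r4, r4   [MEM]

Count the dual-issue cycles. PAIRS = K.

PAIRS = 5

c0: i0 mulh  no-port MUL/MUL
c1: i1/i2 mulh/or  dual
c2: i3/i4 st/add  dual
c3: i5/i6 xor/ld  dual
c4: i7/i8 add/or  dual
c5: i9 ld  RAW r3
c6: i10/i11 mulh/st  dual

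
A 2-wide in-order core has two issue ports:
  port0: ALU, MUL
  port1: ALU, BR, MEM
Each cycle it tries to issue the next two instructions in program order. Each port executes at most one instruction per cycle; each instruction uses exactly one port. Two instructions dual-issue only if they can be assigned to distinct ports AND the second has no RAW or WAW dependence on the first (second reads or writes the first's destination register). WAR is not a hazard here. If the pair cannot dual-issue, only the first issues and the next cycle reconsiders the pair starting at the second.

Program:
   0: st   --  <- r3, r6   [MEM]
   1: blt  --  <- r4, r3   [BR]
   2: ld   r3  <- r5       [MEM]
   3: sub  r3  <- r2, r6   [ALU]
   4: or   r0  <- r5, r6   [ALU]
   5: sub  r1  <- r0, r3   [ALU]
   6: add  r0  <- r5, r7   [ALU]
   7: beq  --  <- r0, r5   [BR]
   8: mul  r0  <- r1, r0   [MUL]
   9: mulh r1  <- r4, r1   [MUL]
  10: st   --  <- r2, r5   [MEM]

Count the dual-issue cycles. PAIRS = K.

t=0 i0:st.MEM ; no-port MEM/BR
t=1 i1:blt.BR ; no-port BR/MEM
t=2 i2:ld.MEM ; WAW r3
t=3 i3/i4:sub.ALU+or.ALU ; dual
t=4 i5/i6:sub.ALU+add.ALU ; dual
t=5 i7/i8:beq.BR+mul.MUL ; dual
t=6 i9/i10:mulh.MUL+st.MEM ; dual

PAIRS = 4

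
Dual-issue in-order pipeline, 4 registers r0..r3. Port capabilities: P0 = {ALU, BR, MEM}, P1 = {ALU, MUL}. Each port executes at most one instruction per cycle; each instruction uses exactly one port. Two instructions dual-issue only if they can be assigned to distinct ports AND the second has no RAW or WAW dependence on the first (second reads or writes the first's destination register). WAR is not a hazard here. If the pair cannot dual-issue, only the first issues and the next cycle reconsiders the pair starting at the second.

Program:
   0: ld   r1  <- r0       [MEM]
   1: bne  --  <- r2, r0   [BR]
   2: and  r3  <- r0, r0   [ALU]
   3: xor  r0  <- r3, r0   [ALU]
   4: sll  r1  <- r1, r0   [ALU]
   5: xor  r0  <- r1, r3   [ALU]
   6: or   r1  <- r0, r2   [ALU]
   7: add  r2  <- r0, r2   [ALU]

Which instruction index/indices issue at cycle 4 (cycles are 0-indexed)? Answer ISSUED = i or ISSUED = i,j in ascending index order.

#0 head=0: ld.MEM i0 no-port MEM/BR
#1 head=1: bne.BR and.ALU i1&i2 pair
#2 head=3: xor.ALU i3 RAW r0
#3 head=4: sll.ALU i4 RAW r1
#4 head=5: xor.ALU i5 RAW r0
#5 head=6: or.ALU add.ALU i6&i7 pair

ISSUED = 5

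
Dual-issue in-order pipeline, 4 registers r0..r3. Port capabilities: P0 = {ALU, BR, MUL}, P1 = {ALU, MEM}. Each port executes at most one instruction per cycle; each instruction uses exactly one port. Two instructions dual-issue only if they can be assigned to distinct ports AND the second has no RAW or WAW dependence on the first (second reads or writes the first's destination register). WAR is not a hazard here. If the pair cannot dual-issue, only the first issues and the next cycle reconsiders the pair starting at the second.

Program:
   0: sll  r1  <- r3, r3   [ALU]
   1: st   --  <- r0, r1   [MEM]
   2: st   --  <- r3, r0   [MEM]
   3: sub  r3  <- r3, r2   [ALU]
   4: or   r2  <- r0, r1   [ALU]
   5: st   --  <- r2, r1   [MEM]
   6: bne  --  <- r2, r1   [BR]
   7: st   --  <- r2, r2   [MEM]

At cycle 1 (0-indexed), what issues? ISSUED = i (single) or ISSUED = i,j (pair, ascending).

  cy0 -> i0 (sll) RAW r1
  cy1 -> i1 (st) no-port MEM/MEM
  cy2 -> i2+i3 (st/sub) 2-wide
  cy3 -> i4 (or) RAW r2
  cy4 -> i5+i6 (st/bne) 2-wide
  cy5 -> i7 (st) tail

ISSUED = 1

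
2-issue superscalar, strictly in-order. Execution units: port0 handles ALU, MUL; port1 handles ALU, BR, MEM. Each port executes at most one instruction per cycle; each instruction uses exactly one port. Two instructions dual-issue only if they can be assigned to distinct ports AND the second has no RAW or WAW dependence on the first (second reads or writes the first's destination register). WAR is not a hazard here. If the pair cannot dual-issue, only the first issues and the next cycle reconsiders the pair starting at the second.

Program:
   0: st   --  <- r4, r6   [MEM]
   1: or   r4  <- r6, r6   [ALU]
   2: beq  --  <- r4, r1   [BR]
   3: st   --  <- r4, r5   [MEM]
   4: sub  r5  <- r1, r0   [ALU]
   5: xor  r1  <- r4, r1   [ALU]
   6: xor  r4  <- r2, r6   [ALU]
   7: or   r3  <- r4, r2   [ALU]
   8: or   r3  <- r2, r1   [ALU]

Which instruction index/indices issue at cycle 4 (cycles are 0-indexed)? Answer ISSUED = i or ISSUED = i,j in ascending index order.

ISSUED = 7

0. st.MEM;or.ALU @i0&i1  | pair
1. beq.BR @i2  | no-port BR/MEM
2. st.MEM;sub.ALU @i3&i4  | pair
3. xor.ALU;xor.ALU @i5&i6  | pair
4. or.ALU @i7  | WAW r3
5. or.ALU @i8  | tail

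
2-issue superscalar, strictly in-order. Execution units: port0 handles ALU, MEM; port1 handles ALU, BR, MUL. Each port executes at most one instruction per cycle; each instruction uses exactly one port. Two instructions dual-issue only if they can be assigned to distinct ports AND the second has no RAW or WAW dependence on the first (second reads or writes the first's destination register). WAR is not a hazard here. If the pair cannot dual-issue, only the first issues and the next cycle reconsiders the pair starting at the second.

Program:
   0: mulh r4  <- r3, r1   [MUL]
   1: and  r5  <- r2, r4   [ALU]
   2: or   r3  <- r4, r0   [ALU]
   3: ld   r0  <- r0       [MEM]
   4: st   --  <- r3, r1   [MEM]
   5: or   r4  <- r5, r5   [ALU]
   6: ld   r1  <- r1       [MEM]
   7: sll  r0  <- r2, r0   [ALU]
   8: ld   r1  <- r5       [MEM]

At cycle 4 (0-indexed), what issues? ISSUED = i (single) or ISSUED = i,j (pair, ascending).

0. mulh.MUL @i0  | RAW r4
1. and.ALU/or.ALU @i1,i2  | 2-wide
2. ld.MEM @i3  | no-port MEM/MEM
3. st.MEM/or.ALU @i4,i5  | 2-wide
4. ld.MEM/sll.ALU @i6,i7  | 2-wide
5. ld.MEM @i8  | tail

ISSUED = 6,7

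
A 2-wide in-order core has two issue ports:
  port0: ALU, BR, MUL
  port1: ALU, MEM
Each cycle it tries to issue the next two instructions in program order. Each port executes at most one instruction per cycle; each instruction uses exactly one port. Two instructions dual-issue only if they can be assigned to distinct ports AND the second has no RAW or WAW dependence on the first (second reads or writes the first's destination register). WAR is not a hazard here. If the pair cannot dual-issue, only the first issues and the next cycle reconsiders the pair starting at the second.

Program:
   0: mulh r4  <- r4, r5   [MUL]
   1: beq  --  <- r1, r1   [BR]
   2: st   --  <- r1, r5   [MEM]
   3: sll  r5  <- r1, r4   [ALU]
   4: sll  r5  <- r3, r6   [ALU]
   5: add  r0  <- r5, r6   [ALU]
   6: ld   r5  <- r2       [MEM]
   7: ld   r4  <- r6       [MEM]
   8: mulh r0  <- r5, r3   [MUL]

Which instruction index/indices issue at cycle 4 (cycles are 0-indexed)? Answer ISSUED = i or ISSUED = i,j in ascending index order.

ISSUED = 5,6

  cy0 -> i0 (mulh) no-port MUL/BR
  cy1 -> i1,i2 (beq/st) pair
  cy2 -> i3 (sll) WAW r5
  cy3 -> i4 (sll) RAW r5
  cy4 -> i5,i6 (add/ld) pair
  cy5 -> i7,i8 (ld/mulh) pair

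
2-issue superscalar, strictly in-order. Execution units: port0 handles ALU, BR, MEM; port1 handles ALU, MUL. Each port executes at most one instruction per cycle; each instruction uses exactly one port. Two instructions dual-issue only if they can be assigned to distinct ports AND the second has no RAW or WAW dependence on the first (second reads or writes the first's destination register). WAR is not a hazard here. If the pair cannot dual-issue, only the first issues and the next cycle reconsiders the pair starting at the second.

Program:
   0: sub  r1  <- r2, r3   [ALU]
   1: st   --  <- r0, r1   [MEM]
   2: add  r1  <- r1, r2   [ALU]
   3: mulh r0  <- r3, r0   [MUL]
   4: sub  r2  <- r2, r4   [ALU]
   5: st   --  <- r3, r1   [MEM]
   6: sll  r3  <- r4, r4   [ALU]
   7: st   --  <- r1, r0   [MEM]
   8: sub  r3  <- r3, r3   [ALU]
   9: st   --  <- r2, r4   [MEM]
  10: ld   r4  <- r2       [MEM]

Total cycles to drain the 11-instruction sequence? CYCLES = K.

0. sub.ALU @i0  | RAW r1
1. st.MEM;add.ALU @i1+i2  | pair
2. mulh.MUL;sub.ALU @i3+i4  | pair
3. st.MEM;sll.ALU @i5+i6  | pair
4. st.MEM;sub.ALU @i7+i8  | pair
5. st.MEM @i9  | no-port MEM/MEM
6. ld.MEM @i10  | tail

CYCLES = 7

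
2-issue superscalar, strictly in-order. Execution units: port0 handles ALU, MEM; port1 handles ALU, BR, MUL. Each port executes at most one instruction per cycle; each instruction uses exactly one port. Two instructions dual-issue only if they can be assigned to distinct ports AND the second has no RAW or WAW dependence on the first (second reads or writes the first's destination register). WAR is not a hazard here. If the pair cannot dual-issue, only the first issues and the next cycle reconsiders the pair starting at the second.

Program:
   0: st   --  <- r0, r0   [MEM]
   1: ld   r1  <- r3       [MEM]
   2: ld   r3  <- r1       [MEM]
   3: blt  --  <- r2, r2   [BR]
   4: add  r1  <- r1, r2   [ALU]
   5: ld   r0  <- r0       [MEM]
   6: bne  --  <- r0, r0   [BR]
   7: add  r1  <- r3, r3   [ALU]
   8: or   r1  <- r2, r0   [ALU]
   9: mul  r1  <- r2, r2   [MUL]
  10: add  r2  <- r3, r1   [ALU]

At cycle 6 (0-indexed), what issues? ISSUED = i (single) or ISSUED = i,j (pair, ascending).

t=0 i0:st.MEM ; no-port MEM/MEM
t=1 i1:ld.MEM ; no-port MEM/MEM
t=2 i2&i3:ld.MEM blt.BR ; dual
t=3 i4&i5:add.ALU ld.MEM ; dual
t=4 i6&i7:bne.BR add.ALU ; dual
t=5 i8:or.ALU ; WAW r1
t=6 i9:mul.MUL ; RAW r1
t=7 i10:add.ALU ; tail

ISSUED = 9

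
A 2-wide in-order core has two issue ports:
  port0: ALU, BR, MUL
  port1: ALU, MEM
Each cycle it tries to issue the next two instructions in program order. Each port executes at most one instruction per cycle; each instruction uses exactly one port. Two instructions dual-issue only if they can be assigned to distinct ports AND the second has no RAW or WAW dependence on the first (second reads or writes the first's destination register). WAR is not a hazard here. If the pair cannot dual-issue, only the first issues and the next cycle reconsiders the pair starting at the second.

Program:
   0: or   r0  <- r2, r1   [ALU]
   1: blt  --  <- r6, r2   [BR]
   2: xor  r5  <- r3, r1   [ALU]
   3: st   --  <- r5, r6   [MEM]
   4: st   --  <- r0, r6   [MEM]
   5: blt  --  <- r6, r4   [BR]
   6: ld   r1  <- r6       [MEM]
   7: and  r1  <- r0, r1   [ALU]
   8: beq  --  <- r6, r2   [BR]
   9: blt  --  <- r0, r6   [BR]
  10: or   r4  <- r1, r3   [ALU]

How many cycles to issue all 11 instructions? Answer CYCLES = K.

CYCLES = 7

t=0 i0+i1:or.ALU;blt.BR ; pair
t=1 i2:xor.ALU ; RAW r5
t=2 i3:st.MEM ; no-port MEM/MEM
t=3 i4+i5:st.MEM;blt.BR ; pair
t=4 i6:ld.MEM ; RAW+WAW r1
t=5 i7+i8:and.ALU;beq.BR ; pair
t=6 i9+i10:blt.BR;or.ALU ; pair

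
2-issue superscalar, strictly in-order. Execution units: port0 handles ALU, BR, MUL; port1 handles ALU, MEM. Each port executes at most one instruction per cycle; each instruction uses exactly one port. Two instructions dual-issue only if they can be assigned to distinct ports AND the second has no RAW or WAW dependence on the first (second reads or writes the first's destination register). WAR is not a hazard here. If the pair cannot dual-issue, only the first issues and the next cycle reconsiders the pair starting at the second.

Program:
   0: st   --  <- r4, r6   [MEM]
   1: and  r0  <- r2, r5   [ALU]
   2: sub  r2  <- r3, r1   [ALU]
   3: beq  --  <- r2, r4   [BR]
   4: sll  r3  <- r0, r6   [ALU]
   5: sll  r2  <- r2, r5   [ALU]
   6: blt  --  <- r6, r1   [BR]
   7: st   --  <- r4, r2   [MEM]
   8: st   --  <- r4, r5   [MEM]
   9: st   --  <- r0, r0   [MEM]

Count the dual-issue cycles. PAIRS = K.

c0: i0+i1 st+and  pair
c1: i2 sub  RAW r2
c2: i3+i4 beq+sll  pair
c3: i5+i6 sll+blt  pair
c4: i7 st  no-port MEM/MEM
c5: i8 st  no-port MEM/MEM
c6: i9 st  tail

PAIRS = 3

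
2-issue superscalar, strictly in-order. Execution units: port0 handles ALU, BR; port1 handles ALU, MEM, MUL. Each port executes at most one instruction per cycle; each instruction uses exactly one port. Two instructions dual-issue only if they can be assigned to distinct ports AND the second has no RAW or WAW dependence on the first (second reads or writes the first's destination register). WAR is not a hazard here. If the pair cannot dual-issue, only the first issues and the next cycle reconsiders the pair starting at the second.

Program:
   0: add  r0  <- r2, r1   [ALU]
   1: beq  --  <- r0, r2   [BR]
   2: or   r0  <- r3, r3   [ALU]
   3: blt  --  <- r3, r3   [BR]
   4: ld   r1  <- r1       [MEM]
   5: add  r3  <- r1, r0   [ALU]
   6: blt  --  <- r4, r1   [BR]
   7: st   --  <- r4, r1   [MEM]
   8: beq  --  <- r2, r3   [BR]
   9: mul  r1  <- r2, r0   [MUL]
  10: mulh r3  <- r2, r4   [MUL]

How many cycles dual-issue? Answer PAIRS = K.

c0: i0 add  RAW r0
c1: i1+i2 beq/or  pair
c2: i3+i4 blt/ld  pair
c3: i5+i6 add/blt  pair
c4: i7+i8 st/beq  pair
c5: i9 mul  no-port MUL/MUL
c6: i10 mulh  tail

PAIRS = 4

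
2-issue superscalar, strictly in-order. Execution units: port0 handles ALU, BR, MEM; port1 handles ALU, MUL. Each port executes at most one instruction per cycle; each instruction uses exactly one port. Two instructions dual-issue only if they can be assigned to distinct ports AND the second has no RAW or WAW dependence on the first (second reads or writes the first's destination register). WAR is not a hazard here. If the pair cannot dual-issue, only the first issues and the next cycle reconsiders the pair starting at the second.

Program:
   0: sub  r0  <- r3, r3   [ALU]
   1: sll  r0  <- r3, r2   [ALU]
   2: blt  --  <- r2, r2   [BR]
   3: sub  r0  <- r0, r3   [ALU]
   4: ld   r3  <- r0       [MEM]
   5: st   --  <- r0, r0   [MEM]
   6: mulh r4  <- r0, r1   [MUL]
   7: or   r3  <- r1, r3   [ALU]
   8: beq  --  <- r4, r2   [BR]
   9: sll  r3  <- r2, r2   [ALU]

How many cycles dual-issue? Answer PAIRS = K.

PAIRS = 3

#0 head=0: sub.ALU i0 WAW r0
#1 head=1: sll.ALU;blt.BR i1,i2 dual
#2 head=3: sub.ALU i3 RAW r0
#3 head=4: ld.MEM i4 no-port MEM/MEM
#4 head=5: st.MEM;mulh.MUL i5,i6 dual
#5 head=7: or.ALU;beq.BR i7,i8 dual
#6 head=9: sll.ALU i9 tail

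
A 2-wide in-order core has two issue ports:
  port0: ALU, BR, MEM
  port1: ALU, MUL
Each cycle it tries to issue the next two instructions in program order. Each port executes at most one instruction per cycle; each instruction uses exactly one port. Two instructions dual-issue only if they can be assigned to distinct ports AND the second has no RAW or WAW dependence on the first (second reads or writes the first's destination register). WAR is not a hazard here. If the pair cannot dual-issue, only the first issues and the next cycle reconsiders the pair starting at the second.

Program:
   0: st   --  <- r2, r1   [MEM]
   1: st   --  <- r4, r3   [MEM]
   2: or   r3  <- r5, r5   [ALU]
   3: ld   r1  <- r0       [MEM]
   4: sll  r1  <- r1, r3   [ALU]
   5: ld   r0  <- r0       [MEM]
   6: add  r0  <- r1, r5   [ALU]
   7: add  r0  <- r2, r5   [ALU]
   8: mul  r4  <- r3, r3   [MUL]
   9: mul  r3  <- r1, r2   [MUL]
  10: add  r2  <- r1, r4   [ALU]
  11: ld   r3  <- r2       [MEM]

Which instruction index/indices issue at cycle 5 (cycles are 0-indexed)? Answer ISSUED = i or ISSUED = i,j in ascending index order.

#0 head=0: st.MEM i0 no-port MEM/MEM
#1 head=1: st.MEM/or.ALU i1/i2 pair
#2 head=3: ld.MEM i3 RAW+WAW r1
#3 head=4: sll.ALU/ld.MEM i4/i5 pair
#4 head=6: add.ALU i6 WAW r0
#5 head=7: add.ALU/mul.MUL i7/i8 pair
#6 head=9: mul.MUL/add.ALU i9/i10 pair
#7 head=11: ld.MEM i11 tail

ISSUED = 7,8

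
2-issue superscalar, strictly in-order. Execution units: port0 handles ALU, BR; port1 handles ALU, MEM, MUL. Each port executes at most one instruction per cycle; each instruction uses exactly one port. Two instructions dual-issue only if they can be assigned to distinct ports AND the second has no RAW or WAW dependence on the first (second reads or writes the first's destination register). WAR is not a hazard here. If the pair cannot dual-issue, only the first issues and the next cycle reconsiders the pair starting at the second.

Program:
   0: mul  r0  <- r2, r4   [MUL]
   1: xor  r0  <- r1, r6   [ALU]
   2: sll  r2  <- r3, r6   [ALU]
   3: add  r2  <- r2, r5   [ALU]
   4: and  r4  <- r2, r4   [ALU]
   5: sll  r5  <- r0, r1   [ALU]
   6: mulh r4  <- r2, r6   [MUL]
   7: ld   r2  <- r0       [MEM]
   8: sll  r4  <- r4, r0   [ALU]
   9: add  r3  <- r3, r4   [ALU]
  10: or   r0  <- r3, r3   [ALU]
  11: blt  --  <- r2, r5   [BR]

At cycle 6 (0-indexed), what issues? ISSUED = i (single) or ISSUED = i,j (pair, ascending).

ISSUED = 9

  cy0 -> i0 (mul) WAW r0
  cy1 -> i1/i2 (xor;sll) pair
  cy2 -> i3 (add) RAW r2
  cy3 -> i4/i5 (and;sll) pair
  cy4 -> i6 (mulh) no-port MUL/MEM
  cy5 -> i7/i8 (ld;sll) pair
  cy6 -> i9 (add) RAW r3
  cy7 -> i10/i11 (or;blt) pair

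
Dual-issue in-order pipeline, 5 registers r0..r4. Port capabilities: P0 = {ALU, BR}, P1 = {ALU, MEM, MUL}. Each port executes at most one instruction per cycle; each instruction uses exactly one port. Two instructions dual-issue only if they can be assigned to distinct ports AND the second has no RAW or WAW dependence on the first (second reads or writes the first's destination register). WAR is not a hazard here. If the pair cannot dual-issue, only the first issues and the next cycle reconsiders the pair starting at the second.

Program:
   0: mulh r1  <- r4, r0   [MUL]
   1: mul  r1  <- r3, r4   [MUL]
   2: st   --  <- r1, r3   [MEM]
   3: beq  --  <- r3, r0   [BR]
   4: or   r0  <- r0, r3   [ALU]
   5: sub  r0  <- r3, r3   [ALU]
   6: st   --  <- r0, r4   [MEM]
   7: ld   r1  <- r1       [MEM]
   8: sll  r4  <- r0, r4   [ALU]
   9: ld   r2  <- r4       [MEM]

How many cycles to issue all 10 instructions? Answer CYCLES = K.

#0 head=0: mulh.MUL i0 no-port MUL/MUL
#1 head=1: mul.MUL i1 no-port MUL/MEM
#2 head=2: st.MEM beq.BR i2/i3 pair
#3 head=4: or.ALU i4 WAW r0
#4 head=5: sub.ALU i5 RAW r0
#5 head=6: st.MEM i6 no-port MEM/MEM
#6 head=7: ld.MEM sll.ALU i7/i8 pair
#7 head=9: ld.MEM i9 tail

CYCLES = 8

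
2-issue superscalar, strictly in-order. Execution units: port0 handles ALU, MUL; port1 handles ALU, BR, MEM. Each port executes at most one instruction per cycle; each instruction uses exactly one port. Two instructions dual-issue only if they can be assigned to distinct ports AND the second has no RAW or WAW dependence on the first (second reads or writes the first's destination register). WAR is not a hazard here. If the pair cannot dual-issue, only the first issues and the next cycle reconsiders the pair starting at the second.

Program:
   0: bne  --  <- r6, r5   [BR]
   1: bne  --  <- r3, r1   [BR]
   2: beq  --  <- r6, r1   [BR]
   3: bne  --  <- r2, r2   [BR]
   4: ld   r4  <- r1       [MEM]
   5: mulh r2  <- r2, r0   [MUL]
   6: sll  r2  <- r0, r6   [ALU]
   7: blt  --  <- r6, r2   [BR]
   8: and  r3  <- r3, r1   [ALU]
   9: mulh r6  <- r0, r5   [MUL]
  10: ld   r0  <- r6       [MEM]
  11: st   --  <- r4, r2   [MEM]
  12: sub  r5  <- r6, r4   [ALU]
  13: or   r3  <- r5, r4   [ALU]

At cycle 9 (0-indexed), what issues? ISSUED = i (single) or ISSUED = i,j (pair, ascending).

ISSUED = 11,12

#0 head=0: bne i0 no-port BR/BR
#1 head=1: bne i1 no-port BR/BR
#2 head=2: beq i2 no-port BR/BR
#3 head=3: bne i3 no-port BR/MEM
#4 head=4: ld+mulh i4&i5 dual
#5 head=6: sll i6 RAW r2
#6 head=7: blt+and i7&i8 dual
#7 head=9: mulh i9 RAW r6
#8 head=10: ld i10 no-port MEM/MEM
#9 head=11: st+sub i11&i12 dual
#10 head=13: or i13 tail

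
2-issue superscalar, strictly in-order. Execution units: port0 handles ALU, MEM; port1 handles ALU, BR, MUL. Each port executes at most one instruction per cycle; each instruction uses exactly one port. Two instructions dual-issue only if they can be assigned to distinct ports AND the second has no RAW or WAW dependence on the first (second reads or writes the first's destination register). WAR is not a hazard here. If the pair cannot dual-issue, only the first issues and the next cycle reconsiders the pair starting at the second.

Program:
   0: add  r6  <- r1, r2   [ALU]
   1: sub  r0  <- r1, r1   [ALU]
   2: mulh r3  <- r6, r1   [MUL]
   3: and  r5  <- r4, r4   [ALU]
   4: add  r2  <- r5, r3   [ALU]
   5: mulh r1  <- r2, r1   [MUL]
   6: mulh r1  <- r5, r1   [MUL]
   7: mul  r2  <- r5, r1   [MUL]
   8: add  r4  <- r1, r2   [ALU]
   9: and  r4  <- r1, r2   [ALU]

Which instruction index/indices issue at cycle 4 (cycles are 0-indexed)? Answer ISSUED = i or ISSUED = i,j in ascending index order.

ISSUED = 6

0. add.ALU/sub.ALU @i0&i1  | dual
1. mulh.MUL/and.ALU @i2&i3  | dual
2. add.ALU @i4  | RAW r2
3. mulh.MUL @i5  | no-port MUL/MUL
4. mulh.MUL @i6  | no-port MUL/MUL
5. mul.MUL @i7  | RAW r2
6. add.ALU @i8  | WAW r4
7. and.ALU @i9  | tail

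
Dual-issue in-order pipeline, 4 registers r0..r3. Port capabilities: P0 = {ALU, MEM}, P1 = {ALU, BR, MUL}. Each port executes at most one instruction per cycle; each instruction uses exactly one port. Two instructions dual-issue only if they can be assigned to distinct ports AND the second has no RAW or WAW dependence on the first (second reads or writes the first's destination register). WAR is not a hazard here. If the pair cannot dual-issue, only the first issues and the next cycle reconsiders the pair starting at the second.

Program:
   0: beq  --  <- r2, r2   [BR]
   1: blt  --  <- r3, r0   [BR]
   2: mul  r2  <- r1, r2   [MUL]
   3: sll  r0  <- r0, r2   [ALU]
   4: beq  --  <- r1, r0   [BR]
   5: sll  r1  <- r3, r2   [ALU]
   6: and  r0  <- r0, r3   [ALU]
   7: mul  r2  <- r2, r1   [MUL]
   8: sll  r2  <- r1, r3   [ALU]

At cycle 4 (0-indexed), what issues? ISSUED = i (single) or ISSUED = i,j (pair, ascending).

#0 head=0: beq.BR i0 no-port BR/BR
#1 head=1: blt.BR i1 no-port BR/MUL
#2 head=2: mul.MUL i2 RAW r2
#3 head=3: sll.ALU i3 RAW r0
#4 head=4: beq.BR;sll.ALU i4&i5 dual
#5 head=6: and.ALU;mul.MUL i6&i7 dual
#6 head=8: sll.ALU i8 tail

ISSUED = 4,5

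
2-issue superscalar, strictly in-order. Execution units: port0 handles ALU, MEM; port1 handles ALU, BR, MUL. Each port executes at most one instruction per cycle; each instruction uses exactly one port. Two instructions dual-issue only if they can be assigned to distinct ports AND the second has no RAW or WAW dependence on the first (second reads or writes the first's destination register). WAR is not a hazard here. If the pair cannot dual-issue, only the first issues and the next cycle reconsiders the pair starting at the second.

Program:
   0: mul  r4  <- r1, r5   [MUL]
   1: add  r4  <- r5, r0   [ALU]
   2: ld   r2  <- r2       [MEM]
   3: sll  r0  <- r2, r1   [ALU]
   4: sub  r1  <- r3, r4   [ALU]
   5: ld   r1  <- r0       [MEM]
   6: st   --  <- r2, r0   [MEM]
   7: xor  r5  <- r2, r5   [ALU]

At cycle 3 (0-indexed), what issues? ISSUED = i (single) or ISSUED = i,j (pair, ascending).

ISSUED = 5

0. mul.MUL @i0  | WAW r4
1. add.ALU/ld.MEM @i1,i2  | dual
2. sll.ALU/sub.ALU @i3,i4  | dual
3. ld.MEM @i5  | no-port MEM/MEM
4. st.MEM/xor.ALU @i6,i7  | dual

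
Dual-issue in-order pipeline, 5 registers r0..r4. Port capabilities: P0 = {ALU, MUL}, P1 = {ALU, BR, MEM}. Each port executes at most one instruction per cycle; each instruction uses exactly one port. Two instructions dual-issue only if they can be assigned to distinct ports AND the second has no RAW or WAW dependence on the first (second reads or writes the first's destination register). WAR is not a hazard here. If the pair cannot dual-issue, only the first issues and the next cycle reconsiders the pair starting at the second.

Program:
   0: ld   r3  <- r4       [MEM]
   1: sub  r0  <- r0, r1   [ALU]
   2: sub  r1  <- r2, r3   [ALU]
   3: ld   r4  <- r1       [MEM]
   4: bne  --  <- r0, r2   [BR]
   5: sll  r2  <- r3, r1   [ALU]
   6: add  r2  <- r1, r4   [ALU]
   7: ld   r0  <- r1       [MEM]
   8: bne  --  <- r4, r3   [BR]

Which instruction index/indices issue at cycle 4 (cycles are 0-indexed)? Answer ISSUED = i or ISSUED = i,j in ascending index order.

t=0 i0+i1:ld sub ; dual
t=1 i2:sub ; RAW r1
t=2 i3:ld ; no-port MEM/BR
t=3 i4+i5:bne sll ; dual
t=4 i6+i7:add ld ; dual
t=5 i8:bne ; tail

ISSUED = 6,7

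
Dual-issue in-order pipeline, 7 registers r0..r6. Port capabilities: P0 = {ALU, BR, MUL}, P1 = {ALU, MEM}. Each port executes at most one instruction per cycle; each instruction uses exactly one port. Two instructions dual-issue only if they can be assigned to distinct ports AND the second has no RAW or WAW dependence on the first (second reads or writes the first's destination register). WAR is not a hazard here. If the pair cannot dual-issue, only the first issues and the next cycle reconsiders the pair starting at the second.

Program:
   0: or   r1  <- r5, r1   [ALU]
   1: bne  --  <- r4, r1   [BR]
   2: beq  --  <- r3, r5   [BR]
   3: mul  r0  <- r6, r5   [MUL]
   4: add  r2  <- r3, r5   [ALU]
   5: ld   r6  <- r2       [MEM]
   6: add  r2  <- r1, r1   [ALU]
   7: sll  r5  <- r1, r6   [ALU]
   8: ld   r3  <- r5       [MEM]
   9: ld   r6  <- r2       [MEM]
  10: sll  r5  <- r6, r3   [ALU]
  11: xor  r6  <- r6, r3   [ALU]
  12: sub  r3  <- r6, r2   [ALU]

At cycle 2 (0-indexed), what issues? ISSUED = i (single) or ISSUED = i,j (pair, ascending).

ISSUED = 2

c0: i0 or.ALU  RAW r1
c1: i1 bne.BR  no-port BR/BR
c2: i2 beq.BR  no-port BR/MUL
c3: i3,i4 mul.MUL/add.ALU  2-wide
c4: i5,i6 ld.MEM/add.ALU  2-wide
c5: i7 sll.ALU  RAW r5
c6: i8 ld.MEM  no-port MEM/MEM
c7: i9 ld.MEM  RAW r6
c8: i10,i11 sll.ALU/xor.ALU  2-wide
c9: i12 sub.ALU  tail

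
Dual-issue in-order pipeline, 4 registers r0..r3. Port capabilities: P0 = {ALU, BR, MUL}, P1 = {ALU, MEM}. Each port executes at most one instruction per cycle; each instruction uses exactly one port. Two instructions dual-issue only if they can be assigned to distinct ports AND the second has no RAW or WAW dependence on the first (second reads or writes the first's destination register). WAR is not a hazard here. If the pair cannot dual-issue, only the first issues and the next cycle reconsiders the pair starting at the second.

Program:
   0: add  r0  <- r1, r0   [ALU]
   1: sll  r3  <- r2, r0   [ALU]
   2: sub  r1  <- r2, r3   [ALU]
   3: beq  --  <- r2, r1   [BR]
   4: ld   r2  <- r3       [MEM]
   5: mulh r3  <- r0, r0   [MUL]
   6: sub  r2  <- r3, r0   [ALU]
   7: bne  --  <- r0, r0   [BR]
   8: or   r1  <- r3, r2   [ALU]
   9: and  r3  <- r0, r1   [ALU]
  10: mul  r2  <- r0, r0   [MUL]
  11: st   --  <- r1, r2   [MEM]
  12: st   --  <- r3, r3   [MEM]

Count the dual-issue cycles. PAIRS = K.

PAIRS = 3

  cy0 -> i0 (add) RAW r0
  cy1 -> i1 (sll) RAW r3
  cy2 -> i2 (sub) RAW r1
  cy3 -> i3+i4 (beq;ld) 2-wide
  cy4 -> i5 (mulh) RAW r3
  cy5 -> i6+i7 (sub;bne) 2-wide
  cy6 -> i8 (or) RAW r1
  cy7 -> i9+i10 (and;mul) 2-wide
  cy8 -> i11 (st) no-port MEM/MEM
  cy9 -> i12 (st) tail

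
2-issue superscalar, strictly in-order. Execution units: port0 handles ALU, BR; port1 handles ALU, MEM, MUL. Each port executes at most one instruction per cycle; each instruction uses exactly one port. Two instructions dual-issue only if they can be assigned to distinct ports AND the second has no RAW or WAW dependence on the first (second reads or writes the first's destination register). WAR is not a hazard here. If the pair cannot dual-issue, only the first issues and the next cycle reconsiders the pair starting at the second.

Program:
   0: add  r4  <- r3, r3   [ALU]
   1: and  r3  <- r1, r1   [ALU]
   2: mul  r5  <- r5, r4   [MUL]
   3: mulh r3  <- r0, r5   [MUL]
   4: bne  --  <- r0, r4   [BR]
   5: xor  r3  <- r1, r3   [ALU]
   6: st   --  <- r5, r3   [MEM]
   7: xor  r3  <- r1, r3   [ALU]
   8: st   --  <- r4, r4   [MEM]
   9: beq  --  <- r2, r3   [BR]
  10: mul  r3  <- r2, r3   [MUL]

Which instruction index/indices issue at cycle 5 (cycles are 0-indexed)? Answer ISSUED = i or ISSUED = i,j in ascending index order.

ISSUED = 8,9

[0] i0,i1  add;and  -- pair
[1] i2  mul  -- no-port MUL/MUL
[2] i3,i4  mulh;bne  -- pair
[3] i5  xor  -- RAW r3
[4] i6,i7  st;xor  -- pair
[5] i8,i9  st;beq  -- pair
[6] i10  mul  -- tail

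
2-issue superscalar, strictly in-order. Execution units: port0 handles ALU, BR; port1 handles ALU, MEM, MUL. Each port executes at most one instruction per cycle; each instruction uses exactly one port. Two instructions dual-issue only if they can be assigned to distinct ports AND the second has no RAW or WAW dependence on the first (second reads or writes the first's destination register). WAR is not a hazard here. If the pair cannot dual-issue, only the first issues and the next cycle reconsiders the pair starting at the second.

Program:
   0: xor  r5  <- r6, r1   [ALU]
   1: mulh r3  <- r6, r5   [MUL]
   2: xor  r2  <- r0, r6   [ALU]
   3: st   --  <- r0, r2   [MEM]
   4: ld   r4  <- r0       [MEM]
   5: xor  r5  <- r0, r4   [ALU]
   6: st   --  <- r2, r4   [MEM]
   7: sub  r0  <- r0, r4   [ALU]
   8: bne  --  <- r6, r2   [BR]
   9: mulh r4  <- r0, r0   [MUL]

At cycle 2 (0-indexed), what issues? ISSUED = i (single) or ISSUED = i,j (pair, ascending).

0. xor.ALU @i0  | RAW r5
1. mulh.MUL;xor.ALU @i1+i2  | pair
2. st.MEM @i3  | no-port MEM/MEM
3. ld.MEM @i4  | RAW r4
4. xor.ALU;st.MEM @i5+i6  | pair
5. sub.ALU;bne.BR @i7+i8  | pair
6. mulh.MUL @i9  | tail

ISSUED = 3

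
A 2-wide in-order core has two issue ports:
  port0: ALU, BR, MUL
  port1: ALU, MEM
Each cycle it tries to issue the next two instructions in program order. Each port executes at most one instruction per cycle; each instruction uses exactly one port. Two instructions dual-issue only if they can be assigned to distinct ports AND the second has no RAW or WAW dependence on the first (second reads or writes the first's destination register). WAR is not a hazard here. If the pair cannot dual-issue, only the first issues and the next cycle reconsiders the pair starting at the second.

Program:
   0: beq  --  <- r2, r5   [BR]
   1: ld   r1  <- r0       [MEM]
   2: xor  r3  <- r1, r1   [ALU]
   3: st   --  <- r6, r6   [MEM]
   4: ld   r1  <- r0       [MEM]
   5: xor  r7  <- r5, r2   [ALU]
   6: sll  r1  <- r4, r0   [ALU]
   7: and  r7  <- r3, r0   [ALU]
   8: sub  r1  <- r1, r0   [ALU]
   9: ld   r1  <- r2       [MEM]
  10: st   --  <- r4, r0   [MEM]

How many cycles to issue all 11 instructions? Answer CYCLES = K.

[0] i0&i1  beq;ld  -- 2-wide
[1] i2&i3  xor;st  -- 2-wide
[2] i4&i5  ld;xor  -- 2-wide
[3] i6&i7  sll;and  -- 2-wide
[4] i8  sub  -- WAW r1
[5] i9  ld  -- no-port MEM/MEM
[6] i10  st  -- tail

CYCLES = 7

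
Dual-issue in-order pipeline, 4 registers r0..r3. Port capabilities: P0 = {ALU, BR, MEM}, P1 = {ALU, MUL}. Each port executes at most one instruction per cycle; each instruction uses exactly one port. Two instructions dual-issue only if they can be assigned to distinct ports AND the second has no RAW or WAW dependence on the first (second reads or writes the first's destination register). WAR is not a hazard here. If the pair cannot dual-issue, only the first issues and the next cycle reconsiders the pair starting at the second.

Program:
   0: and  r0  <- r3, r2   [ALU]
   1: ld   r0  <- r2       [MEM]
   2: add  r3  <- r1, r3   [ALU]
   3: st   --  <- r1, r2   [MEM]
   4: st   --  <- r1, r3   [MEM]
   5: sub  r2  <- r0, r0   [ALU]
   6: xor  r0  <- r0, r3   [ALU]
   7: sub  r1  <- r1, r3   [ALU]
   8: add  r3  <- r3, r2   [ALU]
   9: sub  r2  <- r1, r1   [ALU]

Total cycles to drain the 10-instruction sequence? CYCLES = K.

c0: i0 and.ALU  WAW r0
c1: i1&i2 ld.MEM;add.ALU  dual
c2: i3 st.MEM  no-port MEM/MEM
c3: i4&i5 st.MEM;sub.ALU  dual
c4: i6&i7 xor.ALU;sub.ALU  dual
c5: i8&i9 add.ALU;sub.ALU  dual

CYCLES = 6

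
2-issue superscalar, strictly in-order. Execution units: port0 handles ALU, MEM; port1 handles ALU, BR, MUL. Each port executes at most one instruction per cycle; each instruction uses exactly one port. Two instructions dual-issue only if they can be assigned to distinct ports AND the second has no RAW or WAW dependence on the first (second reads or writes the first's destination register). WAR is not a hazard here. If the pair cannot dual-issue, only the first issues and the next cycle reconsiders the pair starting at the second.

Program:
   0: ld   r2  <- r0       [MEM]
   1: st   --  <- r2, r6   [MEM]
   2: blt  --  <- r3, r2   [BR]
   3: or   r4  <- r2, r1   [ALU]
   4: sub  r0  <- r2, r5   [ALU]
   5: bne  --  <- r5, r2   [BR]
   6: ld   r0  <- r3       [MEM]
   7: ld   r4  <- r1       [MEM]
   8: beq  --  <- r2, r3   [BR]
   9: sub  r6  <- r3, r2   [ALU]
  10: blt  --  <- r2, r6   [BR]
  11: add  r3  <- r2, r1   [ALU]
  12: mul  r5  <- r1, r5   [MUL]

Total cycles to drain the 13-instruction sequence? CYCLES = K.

[0] i0  ld.MEM  -- no-port MEM/MEM
[1] i1&i2  st.MEM+blt.BR  -- dual
[2] i3&i4  or.ALU+sub.ALU  -- dual
[3] i5&i6  bne.BR+ld.MEM  -- dual
[4] i7&i8  ld.MEM+beq.BR  -- dual
[5] i9  sub.ALU  -- RAW r6
[6] i10&i11  blt.BR+add.ALU  -- dual
[7] i12  mul.MUL  -- tail

CYCLES = 8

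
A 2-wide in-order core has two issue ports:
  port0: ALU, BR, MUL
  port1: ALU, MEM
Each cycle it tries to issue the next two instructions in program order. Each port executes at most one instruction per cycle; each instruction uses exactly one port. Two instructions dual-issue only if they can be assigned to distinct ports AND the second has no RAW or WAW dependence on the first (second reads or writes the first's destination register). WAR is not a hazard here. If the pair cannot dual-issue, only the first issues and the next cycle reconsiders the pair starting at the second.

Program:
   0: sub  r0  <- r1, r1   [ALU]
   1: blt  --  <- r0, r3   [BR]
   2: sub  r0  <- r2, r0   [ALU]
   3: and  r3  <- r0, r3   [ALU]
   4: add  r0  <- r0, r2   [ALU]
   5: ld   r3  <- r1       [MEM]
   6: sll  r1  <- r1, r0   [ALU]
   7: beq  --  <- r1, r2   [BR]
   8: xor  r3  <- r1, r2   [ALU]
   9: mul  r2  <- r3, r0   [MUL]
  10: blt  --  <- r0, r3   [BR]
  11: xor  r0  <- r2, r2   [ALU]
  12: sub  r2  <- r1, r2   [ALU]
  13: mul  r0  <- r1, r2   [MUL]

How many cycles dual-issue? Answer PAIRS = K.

PAIRS = 5

  cy0 -> i0 (sub.ALU) RAW r0
  cy1 -> i1+i2 (blt.BR/sub.ALU) dual
  cy2 -> i3+i4 (and.ALU/add.ALU) dual
  cy3 -> i5+i6 (ld.MEM/sll.ALU) dual
  cy4 -> i7+i8 (beq.BR/xor.ALU) dual
  cy5 -> i9 (mul.MUL) no-port MUL/BR
  cy6 -> i10+i11 (blt.BR/xor.ALU) dual
  cy7 -> i12 (sub.ALU) RAW r2
  cy8 -> i13 (mul.MUL) tail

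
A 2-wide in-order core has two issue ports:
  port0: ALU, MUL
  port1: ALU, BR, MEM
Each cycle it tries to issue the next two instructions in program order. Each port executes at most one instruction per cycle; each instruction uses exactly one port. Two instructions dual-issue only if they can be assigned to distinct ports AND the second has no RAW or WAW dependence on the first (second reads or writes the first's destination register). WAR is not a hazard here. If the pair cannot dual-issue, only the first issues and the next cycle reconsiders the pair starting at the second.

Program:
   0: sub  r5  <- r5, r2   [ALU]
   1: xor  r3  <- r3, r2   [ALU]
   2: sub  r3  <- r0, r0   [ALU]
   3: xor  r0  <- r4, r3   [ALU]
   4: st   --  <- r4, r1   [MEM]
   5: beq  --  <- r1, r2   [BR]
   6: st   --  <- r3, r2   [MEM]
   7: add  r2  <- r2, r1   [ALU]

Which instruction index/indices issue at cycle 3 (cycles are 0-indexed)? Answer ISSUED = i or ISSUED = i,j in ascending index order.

ISSUED = 5

0. sub.ALU xor.ALU @i0/i1  | pair
1. sub.ALU @i2  | RAW r3
2. xor.ALU st.MEM @i3/i4  | pair
3. beq.BR @i5  | no-port BR/MEM
4. st.MEM add.ALU @i6/i7  | pair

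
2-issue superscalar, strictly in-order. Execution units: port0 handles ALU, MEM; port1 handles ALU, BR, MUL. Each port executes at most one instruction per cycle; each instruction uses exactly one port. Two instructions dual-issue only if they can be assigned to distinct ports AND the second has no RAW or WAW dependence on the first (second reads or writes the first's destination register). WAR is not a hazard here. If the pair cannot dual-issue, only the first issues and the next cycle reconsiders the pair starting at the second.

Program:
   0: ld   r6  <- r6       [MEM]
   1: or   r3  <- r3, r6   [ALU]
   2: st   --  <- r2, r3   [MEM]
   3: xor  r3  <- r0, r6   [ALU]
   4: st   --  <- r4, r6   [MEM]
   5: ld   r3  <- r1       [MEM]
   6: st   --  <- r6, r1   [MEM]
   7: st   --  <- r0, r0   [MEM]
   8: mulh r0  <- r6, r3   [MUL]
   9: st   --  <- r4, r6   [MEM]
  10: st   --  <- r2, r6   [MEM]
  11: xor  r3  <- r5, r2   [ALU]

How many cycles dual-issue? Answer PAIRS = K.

#0 head=0: ld i0 RAW r6
#1 head=1: or i1 RAW r3
#2 head=2: st/xor i2,i3 dual
#3 head=4: st i4 no-port MEM/MEM
#4 head=5: ld i5 no-port MEM/MEM
#5 head=6: st i6 no-port MEM/MEM
#6 head=7: st/mulh i7,i8 dual
#7 head=9: st i9 no-port MEM/MEM
#8 head=10: st/xor i10,i11 dual

PAIRS = 3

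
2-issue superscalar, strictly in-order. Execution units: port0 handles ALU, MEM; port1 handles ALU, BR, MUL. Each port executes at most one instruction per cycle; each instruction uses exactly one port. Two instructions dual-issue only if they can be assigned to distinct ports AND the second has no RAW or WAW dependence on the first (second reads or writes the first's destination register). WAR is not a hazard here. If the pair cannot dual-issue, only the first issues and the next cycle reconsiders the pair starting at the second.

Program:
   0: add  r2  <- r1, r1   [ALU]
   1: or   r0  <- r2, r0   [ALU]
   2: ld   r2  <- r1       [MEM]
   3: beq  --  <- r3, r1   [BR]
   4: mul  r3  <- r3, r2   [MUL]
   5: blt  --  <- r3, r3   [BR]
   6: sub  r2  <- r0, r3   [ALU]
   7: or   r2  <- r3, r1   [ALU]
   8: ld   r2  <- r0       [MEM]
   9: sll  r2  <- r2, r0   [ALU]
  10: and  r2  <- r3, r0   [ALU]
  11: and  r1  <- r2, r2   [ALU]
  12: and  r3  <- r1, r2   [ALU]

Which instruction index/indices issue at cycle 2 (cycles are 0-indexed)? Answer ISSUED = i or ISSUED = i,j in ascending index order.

ISSUED = 3

#0 head=0: add.ALU i0 RAW r2
#1 head=1: or.ALU+ld.MEM i1/i2 pair
#2 head=3: beq.BR i3 no-port BR/MUL
#3 head=4: mul.MUL i4 no-port MUL/BR
#4 head=5: blt.BR+sub.ALU i5/i6 pair
#5 head=7: or.ALU i7 WAW r2
#6 head=8: ld.MEM i8 RAW+WAW r2
#7 head=9: sll.ALU i9 WAW r2
#8 head=10: and.ALU i10 RAW r2
#9 head=11: and.ALU i11 RAW r1
#10 head=12: and.ALU i12 tail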